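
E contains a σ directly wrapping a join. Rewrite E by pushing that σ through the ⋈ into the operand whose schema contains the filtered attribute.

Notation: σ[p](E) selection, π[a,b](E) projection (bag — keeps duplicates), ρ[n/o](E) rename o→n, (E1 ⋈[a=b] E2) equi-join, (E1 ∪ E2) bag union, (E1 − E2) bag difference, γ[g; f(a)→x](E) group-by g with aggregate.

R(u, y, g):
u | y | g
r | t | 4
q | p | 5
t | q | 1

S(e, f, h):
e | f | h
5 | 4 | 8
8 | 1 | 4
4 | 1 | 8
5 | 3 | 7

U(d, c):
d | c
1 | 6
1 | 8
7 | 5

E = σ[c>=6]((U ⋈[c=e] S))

σ filters on c, owned by the left side.
E' = (σ[c>=6](U) ⋈[c=e] S)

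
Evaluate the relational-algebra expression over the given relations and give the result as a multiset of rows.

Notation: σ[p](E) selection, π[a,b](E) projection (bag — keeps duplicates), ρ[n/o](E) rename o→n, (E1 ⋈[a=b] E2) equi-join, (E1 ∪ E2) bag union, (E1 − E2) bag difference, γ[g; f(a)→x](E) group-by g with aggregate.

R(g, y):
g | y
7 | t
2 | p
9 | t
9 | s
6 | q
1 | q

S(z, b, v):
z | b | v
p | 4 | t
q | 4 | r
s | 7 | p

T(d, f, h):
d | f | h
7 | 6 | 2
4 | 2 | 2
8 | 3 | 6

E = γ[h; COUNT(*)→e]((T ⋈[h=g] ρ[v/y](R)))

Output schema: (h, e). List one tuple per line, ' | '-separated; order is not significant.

Subexpression sizes:
  T → 3
  R → 6
  ρ[v/y](R) → 6
  (T ⋈[h=g] ρ[v/y](R)) → 3
  γ[h; COUNT(*)→e]((T ⋈[h=g] ρ[v/y](R))) → 2

== RESULT ==
h | e
2 | 2
6 | 1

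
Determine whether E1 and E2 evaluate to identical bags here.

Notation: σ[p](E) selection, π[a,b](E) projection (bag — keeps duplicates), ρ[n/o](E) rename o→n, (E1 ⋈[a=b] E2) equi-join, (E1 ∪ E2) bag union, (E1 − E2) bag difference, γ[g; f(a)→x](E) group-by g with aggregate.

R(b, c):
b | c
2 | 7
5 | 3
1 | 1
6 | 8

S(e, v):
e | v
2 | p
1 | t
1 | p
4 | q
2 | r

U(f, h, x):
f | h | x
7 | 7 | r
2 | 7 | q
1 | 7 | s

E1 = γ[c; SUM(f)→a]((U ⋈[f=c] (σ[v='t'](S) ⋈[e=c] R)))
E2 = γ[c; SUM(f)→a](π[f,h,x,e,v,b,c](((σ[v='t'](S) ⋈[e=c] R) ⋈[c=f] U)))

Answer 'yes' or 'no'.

E1 stepwise |·|:
  U → 3
  S → 5
  σ[v='t'](S) → 1
  R → 4
  (σ[v='t'](S) ⋈[e=c] R) → 1
  (U ⋈[f=c] (σ[v='t'](S) ⋈[e=c] R)) → 1
  γ[c; SUM(f)→a]((U ⋈[f=c] (σ[v='t'](S) ⋈[e=c] R))) → 1
E2 stepwise |·|:
  S → 5
  σ[v='t'](S) → 1
  R → 4
  (σ[v='t'](S) ⋈[e=c] R) → 1
  U → 3
  ((σ[v='t'](S) ⋈[e=c] R) ⋈[c=f] U) → 1
  π[f,h,x,e,v,b,c](((σ[v='t'](S) ⋈[e=c] R) ⋈[c=f] U)) → 1
  γ[c; SUM(f)→a](π[f,h,x,e,v,b,c](((σ[v='t'](S) ⋈[e=c] R) ⋈[c=f] U))) → 1

E1 and E2 produce the same multiset:
c | a
1 | 1

yes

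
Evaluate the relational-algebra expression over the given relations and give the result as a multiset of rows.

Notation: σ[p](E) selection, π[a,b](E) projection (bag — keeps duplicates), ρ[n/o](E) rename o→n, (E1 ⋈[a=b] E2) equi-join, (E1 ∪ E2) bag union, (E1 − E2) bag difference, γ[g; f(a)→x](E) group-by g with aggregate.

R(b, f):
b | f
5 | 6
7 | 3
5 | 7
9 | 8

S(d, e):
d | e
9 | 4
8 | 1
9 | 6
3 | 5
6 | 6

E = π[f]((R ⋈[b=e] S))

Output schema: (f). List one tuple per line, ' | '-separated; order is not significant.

Row counts bottom-up:
  R → 4
  S → 5
  (R ⋈[b=e] S) → 2
  π[f]((R ⋈[b=e] S)) → 2

== RESULT ==
f
6
7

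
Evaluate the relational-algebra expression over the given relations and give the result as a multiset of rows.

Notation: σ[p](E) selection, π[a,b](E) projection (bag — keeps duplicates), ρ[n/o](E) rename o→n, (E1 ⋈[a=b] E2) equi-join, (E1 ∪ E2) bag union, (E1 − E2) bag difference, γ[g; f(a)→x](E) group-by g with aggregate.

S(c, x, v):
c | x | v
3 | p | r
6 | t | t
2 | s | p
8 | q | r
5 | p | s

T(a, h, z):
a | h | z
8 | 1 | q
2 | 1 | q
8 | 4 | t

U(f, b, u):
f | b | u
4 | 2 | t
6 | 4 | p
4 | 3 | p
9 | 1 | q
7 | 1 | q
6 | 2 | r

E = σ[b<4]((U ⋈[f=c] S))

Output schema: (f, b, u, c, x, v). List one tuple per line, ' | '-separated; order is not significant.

Stepwise |·|:
  U → 6
  S → 5
  (U ⋈[f=c] S) → 2
  σ[b<4]((U ⋈[f=c] S)) → 1

== RESULT ==
f | b | u | c | x | v
6 | 2 | r | 6 | t | t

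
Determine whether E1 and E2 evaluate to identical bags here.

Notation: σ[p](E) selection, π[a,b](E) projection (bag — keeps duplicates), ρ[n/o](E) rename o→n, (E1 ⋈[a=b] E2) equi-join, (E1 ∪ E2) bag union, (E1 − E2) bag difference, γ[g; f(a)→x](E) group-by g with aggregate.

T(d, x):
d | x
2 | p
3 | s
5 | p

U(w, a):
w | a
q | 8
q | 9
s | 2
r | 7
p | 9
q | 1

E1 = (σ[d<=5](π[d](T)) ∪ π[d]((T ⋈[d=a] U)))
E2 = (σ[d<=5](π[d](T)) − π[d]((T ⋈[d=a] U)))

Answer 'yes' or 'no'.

E1 subexpression sizes:
  T → 3
  π[d](T) → 3
  σ[d<=5](π[d](T)) → 3
  T → 3
  U → 6
  (T ⋈[d=a] U) → 1
  π[d]((T ⋈[d=a] U)) → 1
  (σ[d<=5](π[d](T)) ∪ π[d]((T ⋈[d=a] U))) → 4
E2 subexpression sizes:
  T → 3
  π[d](T) → 3
  σ[d<=5](π[d](T)) → 3
  T → 3
  U → 6
  (T ⋈[d=a] U) → 1
  π[d]((T ⋈[d=a] U)) → 1
  (σ[d<=5](π[d](T)) − π[d]((T ⋈[d=a] U))) → 2

E1 result:
d
2
2
3
5
E2 result:
d
3
5
Witness: (2,) appears 2× in E1 but 0× in E2.

no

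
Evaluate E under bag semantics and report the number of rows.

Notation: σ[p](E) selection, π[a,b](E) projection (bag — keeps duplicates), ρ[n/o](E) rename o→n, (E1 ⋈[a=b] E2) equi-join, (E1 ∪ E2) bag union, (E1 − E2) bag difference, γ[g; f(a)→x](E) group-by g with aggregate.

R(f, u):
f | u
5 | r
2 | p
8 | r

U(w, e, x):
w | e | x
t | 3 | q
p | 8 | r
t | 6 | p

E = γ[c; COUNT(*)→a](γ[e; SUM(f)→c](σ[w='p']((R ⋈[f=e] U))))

Per-node cardinality:
  R → 3
  U → 3
  (R ⋈[f=e] U) → 1
  σ[w='p']((R ⋈[f=e] U)) → 1
  γ[e; SUM(f)→c](σ[w='p']((R ⋈[f=e] U))) → 1
  γ[c; COUNT(*)→a](γ[e; SUM(f)→c](σ[w='p']((R ⋈[f=e] U)))) → 1

|E| = 1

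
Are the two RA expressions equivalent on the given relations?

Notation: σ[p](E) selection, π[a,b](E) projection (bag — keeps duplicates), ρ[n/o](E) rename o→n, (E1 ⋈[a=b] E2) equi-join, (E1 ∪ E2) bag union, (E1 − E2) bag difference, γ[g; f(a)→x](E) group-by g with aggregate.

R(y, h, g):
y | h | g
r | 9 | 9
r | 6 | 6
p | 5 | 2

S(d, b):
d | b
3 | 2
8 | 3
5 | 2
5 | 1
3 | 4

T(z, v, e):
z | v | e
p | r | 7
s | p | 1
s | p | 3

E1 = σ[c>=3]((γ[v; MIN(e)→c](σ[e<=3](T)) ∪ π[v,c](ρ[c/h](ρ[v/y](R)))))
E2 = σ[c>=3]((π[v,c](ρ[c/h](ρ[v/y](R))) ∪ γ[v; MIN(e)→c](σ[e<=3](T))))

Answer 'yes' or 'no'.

E1 subexpression sizes:
  T → 3
  σ[e<=3](T) → 2
  γ[v; MIN(e)→c](σ[e<=3](T)) → 1
  R → 3
  ρ[v/y](R) → 3
  ρ[c/h](ρ[v/y](R)) → 3
  π[v,c](ρ[c/h](ρ[v/y](R))) → 3
  (γ[v; MIN(e)→c](σ[e<=3](T)) ∪ π[v,c](ρ[c/h](ρ[v/y](R)))) → 4
  σ[c>=3]((γ[v; MIN(e)→c](σ[e<=3](T)) ∪ π[v,c](ρ[c/h](ρ[v/y](R))))) → 3
E2 subexpression sizes:
  R → 3
  ρ[v/y](R) → 3
  ρ[c/h](ρ[v/y](R)) → 3
  π[v,c](ρ[c/h](ρ[v/y](R))) → 3
  T → 3
  σ[e<=3](T) → 2
  γ[v; MIN(e)→c](σ[e<=3](T)) → 1
  (π[v,c](ρ[c/h](ρ[v/y](R))) ∪ γ[v; MIN(e)→c](σ[e<=3](T))) → 4
  σ[c>=3]((π[v,c](ρ[c/h](ρ[v/y](R))) ∪ γ[v; MIN(e)→c](σ[e<=3](T)))) → 3

E1 and E2 produce the same multiset:
v | c
p | 5
r | 6
r | 9

yes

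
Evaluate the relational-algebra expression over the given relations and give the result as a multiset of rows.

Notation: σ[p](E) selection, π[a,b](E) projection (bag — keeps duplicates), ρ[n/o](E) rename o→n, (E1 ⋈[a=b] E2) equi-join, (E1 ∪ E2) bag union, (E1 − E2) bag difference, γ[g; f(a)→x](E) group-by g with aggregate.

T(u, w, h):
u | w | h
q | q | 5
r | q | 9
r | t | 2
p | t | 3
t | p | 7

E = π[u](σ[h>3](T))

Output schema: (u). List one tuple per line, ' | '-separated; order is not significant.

Subexpression sizes:
  T → 5
  σ[h>3](T) → 3
  π[u](σ[h>3](T)) → 3

== RESULT ==
u
q
r
t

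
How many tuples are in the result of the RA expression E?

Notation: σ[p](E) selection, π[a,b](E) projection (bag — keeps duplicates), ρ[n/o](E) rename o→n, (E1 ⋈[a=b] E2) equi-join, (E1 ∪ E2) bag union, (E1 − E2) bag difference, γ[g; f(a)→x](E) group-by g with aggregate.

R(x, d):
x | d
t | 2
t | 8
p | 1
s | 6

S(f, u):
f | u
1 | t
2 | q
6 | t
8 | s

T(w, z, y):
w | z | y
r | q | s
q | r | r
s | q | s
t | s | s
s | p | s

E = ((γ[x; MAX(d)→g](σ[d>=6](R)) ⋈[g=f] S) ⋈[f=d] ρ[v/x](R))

Subexpression sizes:
  R → 4
  σ[d>=6](R) → 2
  γ[x; MAX(d)→g](σ[d>=6](R)) → 2
  S → 4
  (γ[x; MAX(d)→g](σ[d>=6](R)) ⋈[g=f] S) → 2
  R → 4
  ρ[v/x](R) → 4
  ((γ[x; MAX(d)→g](σ[d>=6](R)) ⋈[g=f] S) ⋈[f=d] ρ[v/x](R)) → 2

|E| = 2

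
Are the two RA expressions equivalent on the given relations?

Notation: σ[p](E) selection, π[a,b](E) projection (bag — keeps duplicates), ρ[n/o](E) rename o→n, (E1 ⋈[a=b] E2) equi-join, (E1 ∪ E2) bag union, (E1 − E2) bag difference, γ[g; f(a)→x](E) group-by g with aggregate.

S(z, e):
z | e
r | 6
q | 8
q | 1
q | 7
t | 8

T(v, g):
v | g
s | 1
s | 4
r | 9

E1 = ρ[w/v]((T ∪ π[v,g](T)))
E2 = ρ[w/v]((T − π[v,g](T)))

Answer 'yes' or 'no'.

E1 row counts bottom-up:
  T → 3
  T → 3
  π[v,g](T) → 3
  (T ∪ π[v,g](T)) → 6
  ρ[w/v]((T ∪ π[v,g](T))) → 6
E2 row counts bottom-up:
  T → 3
  T → 3
  π[v,g](T) → 3
  (T − π[v,g](T)) → 0
  ρ[w/v]((T − π[v,g](T))) → 0

E1 result:
w | g
r | 9
r | 9
s | 1
s | 1
s | 4
s | 4
E2 result:
w | g
(0 rows)
Witness: ('s', 4) appears 2× in E1 but 0× in E2.

no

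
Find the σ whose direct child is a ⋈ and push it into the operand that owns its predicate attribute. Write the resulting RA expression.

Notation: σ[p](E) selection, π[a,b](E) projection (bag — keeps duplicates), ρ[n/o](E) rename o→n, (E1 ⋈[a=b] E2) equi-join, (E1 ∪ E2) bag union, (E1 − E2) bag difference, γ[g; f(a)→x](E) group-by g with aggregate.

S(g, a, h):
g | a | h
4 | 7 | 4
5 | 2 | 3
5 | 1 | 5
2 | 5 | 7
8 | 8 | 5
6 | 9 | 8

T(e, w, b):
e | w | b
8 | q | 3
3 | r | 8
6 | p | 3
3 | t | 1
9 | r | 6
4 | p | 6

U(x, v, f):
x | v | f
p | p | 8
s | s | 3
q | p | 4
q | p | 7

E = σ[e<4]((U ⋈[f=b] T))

σ filters on e, owned by the right side.
E' = (U ⋈[f=b] σ[e<4](T))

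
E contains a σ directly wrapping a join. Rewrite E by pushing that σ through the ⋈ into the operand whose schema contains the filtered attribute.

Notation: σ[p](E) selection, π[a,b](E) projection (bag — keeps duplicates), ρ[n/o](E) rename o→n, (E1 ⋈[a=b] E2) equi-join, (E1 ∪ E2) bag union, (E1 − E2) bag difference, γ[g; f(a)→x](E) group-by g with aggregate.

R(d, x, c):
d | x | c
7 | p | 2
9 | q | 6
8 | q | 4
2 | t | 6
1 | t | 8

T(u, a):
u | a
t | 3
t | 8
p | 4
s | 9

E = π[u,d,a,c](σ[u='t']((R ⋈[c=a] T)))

σ filters on u, owned by the right side.
E' = π[u,d,a,c]((R ⋈[c=a] σ[u='t'](T)))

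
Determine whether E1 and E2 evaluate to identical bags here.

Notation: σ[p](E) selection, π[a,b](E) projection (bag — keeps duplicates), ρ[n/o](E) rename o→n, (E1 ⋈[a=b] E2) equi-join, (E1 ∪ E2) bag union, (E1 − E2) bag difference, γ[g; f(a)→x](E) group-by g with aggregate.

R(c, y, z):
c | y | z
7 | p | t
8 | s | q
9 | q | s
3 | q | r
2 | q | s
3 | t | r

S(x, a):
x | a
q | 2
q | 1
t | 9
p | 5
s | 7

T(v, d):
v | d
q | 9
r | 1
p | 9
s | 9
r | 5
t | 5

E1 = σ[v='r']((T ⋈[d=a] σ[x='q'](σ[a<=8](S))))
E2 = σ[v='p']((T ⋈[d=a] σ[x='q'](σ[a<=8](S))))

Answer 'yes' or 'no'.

E1 row counts bottom-up:
  T → 6
  S → 5
  σ[a<=8](S) → 4
  σ[x='q'](σ[a<=8](S)) → 2
  (T ⋈[d=a] σ[x='q'](σ[a<=8](S))) → 1
  σ[v='r']((T ⋈[d=a] σ[x='q'](σ[a<=8](S)))) → 1
E2 row counts bottom-up:
  T → 6
  S → 5
  σ[a<=8](S) → 4
  σ[x='q'](σ[a<=8](S)) → 2
  (T ⋈[d=a] σ[x='q'](σ[a<=8](S))) → 1
  σ[v='p']((T ⋈[d=a] σ[x='q'](σ[a<=8](S)))) → 0

E1 result:
v | d | x | a
r | 1 | q | 1
E2 result:
v | d | x | a
(0 rows)
Witness: ('r', 1, 'q', 1) appears 1× in E1 but 0× in E2.

no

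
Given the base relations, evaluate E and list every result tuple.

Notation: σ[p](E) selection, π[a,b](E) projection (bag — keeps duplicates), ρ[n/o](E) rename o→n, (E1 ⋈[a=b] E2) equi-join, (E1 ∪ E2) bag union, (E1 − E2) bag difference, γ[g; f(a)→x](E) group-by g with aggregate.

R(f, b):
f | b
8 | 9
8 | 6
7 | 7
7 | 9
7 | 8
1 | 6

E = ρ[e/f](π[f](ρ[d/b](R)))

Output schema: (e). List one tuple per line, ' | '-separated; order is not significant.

Stepwise |·|:
  R → 6
  ρ[d/b](R) → 6
  π[f](ρ[d/b](R)) → 6
  ρ[e/f](π[f](ρ[d/b](R))) → 6

== RESULT ==
e
1
7
7
7
8
8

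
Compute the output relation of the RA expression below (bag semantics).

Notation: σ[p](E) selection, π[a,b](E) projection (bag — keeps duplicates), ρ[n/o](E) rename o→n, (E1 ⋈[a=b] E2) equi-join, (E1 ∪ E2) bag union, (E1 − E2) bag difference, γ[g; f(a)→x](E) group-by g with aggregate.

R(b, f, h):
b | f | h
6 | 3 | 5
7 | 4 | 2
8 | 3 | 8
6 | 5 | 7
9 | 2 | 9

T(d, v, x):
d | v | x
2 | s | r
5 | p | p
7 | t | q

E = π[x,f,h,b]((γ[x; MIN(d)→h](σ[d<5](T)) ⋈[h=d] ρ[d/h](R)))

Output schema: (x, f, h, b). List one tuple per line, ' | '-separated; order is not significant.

Row counts bottom-up:
  T → 3
  σ[d<5](T) → 1
  γ[x; MIN(d)→h](σ[d<5](T)) → 1
  R → 5
  ρ[d/h](R) → 5
  (γ[x; MIN(d)→h](σ[d<5](T)) ⋈[h=d] ρ[d/h](R)) → 1
  π[x,f,h,b]((γ[x; MIN(d)→h](σ[d<5](T)) ⋈[h=d] ρ[d/h](R))) → 1

== RESULT ==
x | f | h | b
r | 4 | 2 | 7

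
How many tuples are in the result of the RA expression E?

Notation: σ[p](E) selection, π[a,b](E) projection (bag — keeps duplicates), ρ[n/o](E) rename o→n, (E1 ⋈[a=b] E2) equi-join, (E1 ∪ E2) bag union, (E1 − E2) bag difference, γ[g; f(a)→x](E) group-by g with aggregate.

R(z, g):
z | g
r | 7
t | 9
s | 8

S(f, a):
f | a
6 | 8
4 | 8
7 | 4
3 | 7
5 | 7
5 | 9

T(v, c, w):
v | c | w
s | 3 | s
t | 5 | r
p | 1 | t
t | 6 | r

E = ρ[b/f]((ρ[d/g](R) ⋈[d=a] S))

Subexpression sizes:
  R → 3
  ρ[d/g](R) → 3
  S → 6
  (ρ[d/g](R) ⋈[d=a] S) → 5
  ρ[b/f]((ρ[d/g](R) ⋈[d=a] S)) → 5

|E| = 5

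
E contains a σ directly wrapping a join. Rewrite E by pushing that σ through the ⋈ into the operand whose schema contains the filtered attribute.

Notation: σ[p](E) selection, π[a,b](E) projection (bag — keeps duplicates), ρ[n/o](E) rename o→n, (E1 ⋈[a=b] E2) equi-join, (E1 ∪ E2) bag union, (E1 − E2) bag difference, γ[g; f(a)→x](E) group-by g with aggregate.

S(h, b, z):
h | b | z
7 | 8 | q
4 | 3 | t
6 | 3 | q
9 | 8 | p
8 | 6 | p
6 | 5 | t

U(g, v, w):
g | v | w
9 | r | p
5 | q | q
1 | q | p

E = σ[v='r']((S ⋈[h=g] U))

σ filters on v, owned by the right side.
E' = (S ⋈[h=g] σ[v='r'](U))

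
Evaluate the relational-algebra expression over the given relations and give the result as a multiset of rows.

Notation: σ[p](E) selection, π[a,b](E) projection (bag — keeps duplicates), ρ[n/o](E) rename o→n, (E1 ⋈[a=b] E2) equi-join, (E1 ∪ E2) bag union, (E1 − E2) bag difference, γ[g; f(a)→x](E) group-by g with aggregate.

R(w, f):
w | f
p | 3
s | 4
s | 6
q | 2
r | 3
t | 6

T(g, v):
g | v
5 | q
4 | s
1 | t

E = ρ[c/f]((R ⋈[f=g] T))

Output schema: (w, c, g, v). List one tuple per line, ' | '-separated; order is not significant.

Stepwise |·|:
  R → 6
  T → 3
  (R ⋈[f=g] T) → 1
  ρ[c/f]((R ⋈[f=g] T)) → 1

== RESULT ==
w | c | g | v
s | 4 | 4 | s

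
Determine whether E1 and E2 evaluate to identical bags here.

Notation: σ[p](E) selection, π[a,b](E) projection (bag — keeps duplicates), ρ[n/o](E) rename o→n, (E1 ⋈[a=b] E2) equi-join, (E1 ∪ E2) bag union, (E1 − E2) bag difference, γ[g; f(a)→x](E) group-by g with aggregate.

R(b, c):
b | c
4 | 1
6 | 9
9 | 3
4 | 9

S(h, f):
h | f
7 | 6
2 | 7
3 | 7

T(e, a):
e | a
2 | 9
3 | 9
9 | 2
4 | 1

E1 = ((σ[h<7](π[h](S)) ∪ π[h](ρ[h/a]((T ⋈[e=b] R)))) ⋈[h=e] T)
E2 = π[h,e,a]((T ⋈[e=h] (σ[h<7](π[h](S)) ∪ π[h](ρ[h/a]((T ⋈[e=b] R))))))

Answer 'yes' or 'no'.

E1 subexpression sizes:
  S → 3
  π[h](S) → 3
  σ[h<7](π[h](S)) → 2
  T → 4
  R → 4
  (T ⋈[e=b] R) → 3
  ρ[h/a]((T ⋈[e=b] R)) → 3
  π[h](ρ[h/a]((T ⋈[e=b] R))) → 3
  (σ[h<7](π[h](S)) ∪ π[h](ρ[h/a]((T ⋈[e=b] R)))) → 5
  T → 4
  ((σ[h<7](π[h](S)) ∪ π[h](ρ[h/a]((T ⋈[e=b] R)))) ⋈[h=e] T) → 3
E2 subexpression sizes:
  T → 4
  S → 3
  π[h](S) → 3
  σ[h<7](π[h](S)) → 2
  T → 4
  R → 4
  (T ⋈[e=b] R) → 3
  ρ[h/a]((T ⋈[e=b] R)) → 3
  π[h](ρ[h/a]((T ⋈[e=b] R))) → 3
  (σ[h<7](π[h](S)) ∪ π[h](ρ[h/a]((T ⋈[e=b] R)))) → 5
  (T ⋈[e=h] (σ[h<7](π[h](S)) ∪ π[h](ρ[h/a]((T ⋈[e=b] R))))) → 3
  π[h,e,a]((T ⋈[e=h] (σ[h<7](π[h](S)) ∪ π[h](ρ[h/a]((T ⋈[e=b] R)))))) → 3

E1 and E2 produce the same multiset:
h | e | a
2 | 2 | 9
2 | 2 | 9
3 | 3 | 9

yes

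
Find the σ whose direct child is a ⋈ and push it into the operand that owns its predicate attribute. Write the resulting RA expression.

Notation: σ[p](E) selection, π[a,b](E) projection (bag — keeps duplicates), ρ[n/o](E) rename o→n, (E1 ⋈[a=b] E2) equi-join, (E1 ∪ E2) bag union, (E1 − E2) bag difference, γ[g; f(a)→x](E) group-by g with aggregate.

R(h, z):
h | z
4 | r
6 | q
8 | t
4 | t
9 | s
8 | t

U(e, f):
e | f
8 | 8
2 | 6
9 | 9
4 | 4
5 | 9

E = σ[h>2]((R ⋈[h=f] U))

σ filters on h, owned by the left side.
E' = (σ[h>2](R) ⋈[h=f] U)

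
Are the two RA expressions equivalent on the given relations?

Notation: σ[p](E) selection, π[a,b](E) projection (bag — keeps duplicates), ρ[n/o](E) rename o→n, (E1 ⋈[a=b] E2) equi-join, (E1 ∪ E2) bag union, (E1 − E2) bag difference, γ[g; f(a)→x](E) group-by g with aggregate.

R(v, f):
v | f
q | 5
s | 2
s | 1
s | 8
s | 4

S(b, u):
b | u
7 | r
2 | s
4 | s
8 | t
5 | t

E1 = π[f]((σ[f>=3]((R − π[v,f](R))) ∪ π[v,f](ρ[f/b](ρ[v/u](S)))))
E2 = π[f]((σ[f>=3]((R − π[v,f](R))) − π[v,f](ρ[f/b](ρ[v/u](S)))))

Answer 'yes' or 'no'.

E1 subexpression sizes:
  R → 5
  R → 5
  π[v,f](R) → 5
  (R − π[v,f](R)) → 0
  σ[f>=3]((R − π[v,f](R))) → 0
  S → 5
  ρ[v/u](S) → 5
  ρ[f/b](ρ[v/u](S)) → 5
  π[v,f](ρ[f/b](ρ[v/u](S))) → 5
  (σ[f>=3]((R − π[v,f](R))) ∪ π[v,f](ρ[f/b](ρ[v/u](S)))) → 5
  π[f]((σ[f>=3]((R − π[v,f](R))) ∪ π[v,f](ρ[f/b](ρ[v/u](S))))) → 5
E2 subexpression sizes:
  R → 5
  R → 5
  π[v,f](R) → 5
  (R − π[v,f](R)) → 0
  σ[f>=3]((R − π[v,f](R))) → 0
  S → 5
  ρ[v/u](S) → 5
  ρ[f/b](ρ[v/u](S)) → 5
  π[v,f](ρ[f/b](ρ[v/u](S))) → 5
  (σ[f>=3]((R − π[v,f](R))) − π[v,f](ρ[f/b](ρ[v/u](S)))) → 0
  π[f]((σ[f>=3]((R − π[v,f](R))) − π[v,f](ρ[f/b](ρ[v/u](S))))) → 0

E1 result:
f
2
4
5
7
8
E2 result:
f
(0 rows)
Witness: (7,) appears 1× in E1 but 0× in E2.

no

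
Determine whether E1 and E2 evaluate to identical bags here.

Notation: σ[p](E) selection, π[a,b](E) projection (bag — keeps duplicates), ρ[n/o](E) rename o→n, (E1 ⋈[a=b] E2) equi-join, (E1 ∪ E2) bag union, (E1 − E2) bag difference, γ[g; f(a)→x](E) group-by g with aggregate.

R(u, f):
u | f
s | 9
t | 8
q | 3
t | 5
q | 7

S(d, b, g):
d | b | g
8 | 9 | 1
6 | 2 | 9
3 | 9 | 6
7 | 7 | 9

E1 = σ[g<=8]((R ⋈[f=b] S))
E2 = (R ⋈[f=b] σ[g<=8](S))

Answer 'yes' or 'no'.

E1 subexpression sizes:
  R → 5
  S → 4
  (R ⋈[f=b] S) → 3
  σ[g<=8]((R ⋈[f=b] S)) → 2
E2 subexpression sizes:
  R → 5
  S → 4
  σ[g<=8](S) → 2
  (R ⋈[f=b] σ[g<=8](S)) → 2

E1 and E2 produce the same multiset:
u | f | d | b | g
s | 9 | 3 | 9 | 6
s | 9 | 8 | 9 | 1

yes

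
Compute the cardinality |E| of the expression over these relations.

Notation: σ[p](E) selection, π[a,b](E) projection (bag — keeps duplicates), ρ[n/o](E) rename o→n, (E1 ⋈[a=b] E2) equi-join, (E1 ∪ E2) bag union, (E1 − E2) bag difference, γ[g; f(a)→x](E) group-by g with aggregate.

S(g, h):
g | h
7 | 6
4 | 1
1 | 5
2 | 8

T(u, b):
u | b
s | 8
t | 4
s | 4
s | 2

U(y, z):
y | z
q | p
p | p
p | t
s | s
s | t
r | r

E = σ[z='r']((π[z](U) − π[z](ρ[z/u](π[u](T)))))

Stepwise |·|:
  U → 6
  π[z](U) → 6
  T → 4
  π[u](T) → 4
  ρ[z/u](π[u](T)) → 4
  π[z](ρ[z/u](π[u](T))) → 4
  (π[z](U) − π[z](ρ[z/u](π[u](T)))) → 4
  σ[z='r']((π[z](U) − π[z](ρ[z/u](π[u](T))))) → 1

|E| = 1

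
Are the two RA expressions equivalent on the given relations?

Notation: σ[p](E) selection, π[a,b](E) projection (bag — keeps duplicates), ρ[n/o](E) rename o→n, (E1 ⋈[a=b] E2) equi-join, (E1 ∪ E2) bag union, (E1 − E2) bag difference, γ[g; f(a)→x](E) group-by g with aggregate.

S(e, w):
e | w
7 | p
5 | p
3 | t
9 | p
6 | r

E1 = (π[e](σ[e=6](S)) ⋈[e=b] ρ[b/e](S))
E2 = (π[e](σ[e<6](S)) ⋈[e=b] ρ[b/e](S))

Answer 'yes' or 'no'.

E1 stepwise |·|:
  S → 5
  σ[e=6](S) → 1
  π[e](σ[e=6](S)) → 1
  S → 5
  ρ[b/e](S) → 5
  (π[e](σ[e=6](S)) ⋈[e=b] ρ[b/e](S)) → 1
E2 stepwise |·|:
  S → 5
  σ[e<6](S) → 2
  π[e](σ[e<6](S)) → 2
  S → 5
  ρ[b/e](S) → 5
  (π[e](σ[e<6](S)) ⋈[e=b] ρ[b/e](S)) → 2

E1 result:
e | b | w
6 | 6 | r
E2 result:
e | b | w
3 | 3 | t
5 | 5 | p
Witness: (6, 6, 'r') appears 1× in E1 but 0× in E2.

no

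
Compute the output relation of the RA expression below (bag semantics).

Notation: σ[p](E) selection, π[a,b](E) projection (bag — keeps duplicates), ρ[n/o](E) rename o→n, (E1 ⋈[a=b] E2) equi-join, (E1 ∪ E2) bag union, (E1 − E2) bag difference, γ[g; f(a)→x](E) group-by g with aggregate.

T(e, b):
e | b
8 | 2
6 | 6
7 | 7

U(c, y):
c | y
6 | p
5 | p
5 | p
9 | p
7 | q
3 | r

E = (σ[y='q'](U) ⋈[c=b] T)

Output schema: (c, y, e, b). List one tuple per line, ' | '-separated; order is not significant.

Stepwise |·|:
  U → 6
  σ[y='q'](U) → 1
  T → 3
  (σ[y='q'](U) ⋈[c=b] T) → 1

== RESULT ==
c | y | e | b
7 | q | 7 | 7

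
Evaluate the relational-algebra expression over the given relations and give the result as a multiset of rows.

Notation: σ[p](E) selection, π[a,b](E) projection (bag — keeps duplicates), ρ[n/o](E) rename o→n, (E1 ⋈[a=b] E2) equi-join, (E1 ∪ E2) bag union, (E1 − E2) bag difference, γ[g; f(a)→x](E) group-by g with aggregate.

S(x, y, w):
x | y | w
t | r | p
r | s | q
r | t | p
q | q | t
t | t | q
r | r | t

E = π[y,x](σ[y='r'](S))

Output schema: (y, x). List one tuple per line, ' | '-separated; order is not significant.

Stepwise |·|:
  S → 6
  σ[y='r'](S) → 2
  π[y,x](σ[y='r'](S)) → 2

== RESULT ==
y | x
r | r
r | t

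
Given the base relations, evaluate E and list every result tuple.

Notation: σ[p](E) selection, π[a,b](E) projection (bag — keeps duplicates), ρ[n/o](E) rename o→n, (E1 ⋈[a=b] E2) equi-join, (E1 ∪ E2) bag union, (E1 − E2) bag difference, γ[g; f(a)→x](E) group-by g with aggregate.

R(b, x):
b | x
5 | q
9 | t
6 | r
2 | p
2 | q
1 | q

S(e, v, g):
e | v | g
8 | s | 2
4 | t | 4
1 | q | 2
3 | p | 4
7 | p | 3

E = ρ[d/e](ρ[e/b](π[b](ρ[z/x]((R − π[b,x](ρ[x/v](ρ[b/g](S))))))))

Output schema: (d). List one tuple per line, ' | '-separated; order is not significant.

Subexpression sizes:
  R → 6
  S → 5
  ρ[b/g](S) → 5
  ρ[x/v](ρ[b/g](S)) → 5
  π[b,x](ρ[x/v](ρ[b/g](S))) → 5
  (R − π[b,x](ρ[x/v](ρ[b/g](S)))) → 5
  ρ[z/x]((R − π[b,x](ρ[x/v](ρ[b/g](S))))) → 5
  π[b](ρ[z/x]((R − π[b,x](ρ[x/v](ρ[b/g](S)))))) → 5
  ρ[e/b](π[b](ρ[z/x]((R − π[b,x](ρ[x/v](ρ[b/g](S))))))) → 5
  ρ[d/e](ρ[e/b](π[b](ρ[z/x]((R − π[b,x](ρ[x/v](ρ[b/g](S)))))))) → 5

== RESULT ==
d
1
2
5
6
9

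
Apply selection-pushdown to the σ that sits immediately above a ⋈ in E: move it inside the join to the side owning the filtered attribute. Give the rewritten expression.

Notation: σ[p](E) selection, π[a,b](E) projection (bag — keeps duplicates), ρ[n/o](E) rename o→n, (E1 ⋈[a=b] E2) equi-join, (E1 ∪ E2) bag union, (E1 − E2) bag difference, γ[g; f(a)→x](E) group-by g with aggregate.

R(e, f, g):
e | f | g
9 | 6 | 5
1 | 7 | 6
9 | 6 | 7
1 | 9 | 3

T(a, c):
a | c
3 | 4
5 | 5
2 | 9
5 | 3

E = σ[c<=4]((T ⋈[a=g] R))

σ filters on c, owned by the left side.
E' = (σ[c<=4](T) ⋈[a=g] R)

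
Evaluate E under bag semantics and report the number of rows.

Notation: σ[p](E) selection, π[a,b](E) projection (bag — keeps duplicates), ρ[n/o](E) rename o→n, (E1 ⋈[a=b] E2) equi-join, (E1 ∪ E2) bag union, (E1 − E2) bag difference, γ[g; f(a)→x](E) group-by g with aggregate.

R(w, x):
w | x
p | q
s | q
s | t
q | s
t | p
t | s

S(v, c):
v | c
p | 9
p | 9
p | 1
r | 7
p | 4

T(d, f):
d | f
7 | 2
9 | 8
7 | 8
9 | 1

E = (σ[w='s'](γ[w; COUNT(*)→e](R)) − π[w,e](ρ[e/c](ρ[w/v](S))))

Per-node cardinality:
  R → 6
  γ[w; COUNT(*)→e](R) → 4
  σ[w='s'](γ[w; COUNT(*)→e](R)) → 1
  S → 5
  ρ[w/v](S) → 5
  ρ[e/c](ρ[w/v](S)) → 5
  π[w,e](ρ[e/c](ρ[w/v](S))) → 5
  (σ[w='s'](γ[w; COUNT(*)→e](R)) − π[w,e](ρ[e/c](ρ[w/v](S)))) → 1

|E| = 1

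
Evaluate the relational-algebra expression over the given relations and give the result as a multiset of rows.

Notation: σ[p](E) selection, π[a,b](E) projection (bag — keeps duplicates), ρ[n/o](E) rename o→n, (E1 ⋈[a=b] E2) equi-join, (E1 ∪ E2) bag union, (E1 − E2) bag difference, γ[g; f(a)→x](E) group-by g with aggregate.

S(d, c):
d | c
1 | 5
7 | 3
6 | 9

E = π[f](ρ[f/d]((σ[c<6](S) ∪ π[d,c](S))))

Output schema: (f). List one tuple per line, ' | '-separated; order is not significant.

Subexpression sizes:
  S → 3
  σ[c<6](S) → 2
  S → 3
  π[d,c](S) → 3
  (σ[c<6](S) ∪ π[d,c](S)) → 5
  ρ[f/d]((σ[c<6](S) ∪ π[d,c](S))) → 5
  π[f](ρ[f/d]((σ[c<6](S) ∪ π[d,c](S)))) → 5

== RESULT ==
f
1
1
6
7
7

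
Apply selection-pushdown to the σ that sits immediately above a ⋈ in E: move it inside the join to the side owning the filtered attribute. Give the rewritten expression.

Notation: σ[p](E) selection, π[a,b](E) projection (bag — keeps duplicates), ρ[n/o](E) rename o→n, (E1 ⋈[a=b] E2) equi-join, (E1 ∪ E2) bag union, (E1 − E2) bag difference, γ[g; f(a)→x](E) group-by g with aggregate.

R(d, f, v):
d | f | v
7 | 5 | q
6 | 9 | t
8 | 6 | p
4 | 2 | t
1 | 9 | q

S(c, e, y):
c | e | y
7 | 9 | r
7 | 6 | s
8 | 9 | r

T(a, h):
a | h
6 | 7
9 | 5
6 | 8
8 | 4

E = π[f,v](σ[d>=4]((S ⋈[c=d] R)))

σ filters on d, owned by the right side.
E' = π[f,v]((S ⋈[c=d] σ[d>=4](R)))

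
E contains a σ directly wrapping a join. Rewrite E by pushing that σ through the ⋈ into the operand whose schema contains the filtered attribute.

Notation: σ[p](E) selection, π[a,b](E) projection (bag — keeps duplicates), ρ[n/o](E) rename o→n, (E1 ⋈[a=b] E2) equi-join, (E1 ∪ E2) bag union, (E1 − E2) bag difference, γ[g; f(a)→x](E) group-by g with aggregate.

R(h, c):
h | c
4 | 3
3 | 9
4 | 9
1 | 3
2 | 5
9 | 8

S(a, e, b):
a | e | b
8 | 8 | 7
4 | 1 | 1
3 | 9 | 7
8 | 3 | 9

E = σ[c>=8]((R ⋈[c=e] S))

σ filters on c, owned by the left side.
E' = (σ[c>=8](R) ⋈[c=e] S)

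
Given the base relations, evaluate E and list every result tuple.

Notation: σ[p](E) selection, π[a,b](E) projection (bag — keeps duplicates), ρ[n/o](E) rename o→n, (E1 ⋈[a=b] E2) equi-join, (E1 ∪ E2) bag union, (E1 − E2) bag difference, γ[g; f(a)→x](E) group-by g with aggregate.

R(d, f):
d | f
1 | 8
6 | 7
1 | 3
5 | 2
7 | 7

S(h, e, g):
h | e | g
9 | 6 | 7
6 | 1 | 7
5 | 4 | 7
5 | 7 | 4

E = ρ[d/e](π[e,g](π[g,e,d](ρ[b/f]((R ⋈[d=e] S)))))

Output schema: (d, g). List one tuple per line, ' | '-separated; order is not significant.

Per-node cardinality:
  R → 5
  S → 4
  (R ⋈[d=e] S) → 4
  ρ[b/f]((R ⋈[d=e] S)) → 4
  π[g,e,d](ρ[b/f]((R ⋈[d=e] S))) → 4
  π[e,g](π[g,e,d](ρ[b/f]((R ⋈[d=e] S)))) → 4
  ρ[d/e](π[e,g](π[g,e,d](ρ[b/f]((R ⋈[d=e] S))))) → 4

== RESULT ==
d | g
1 | 7
1 | 7
6 | 7
7 | 4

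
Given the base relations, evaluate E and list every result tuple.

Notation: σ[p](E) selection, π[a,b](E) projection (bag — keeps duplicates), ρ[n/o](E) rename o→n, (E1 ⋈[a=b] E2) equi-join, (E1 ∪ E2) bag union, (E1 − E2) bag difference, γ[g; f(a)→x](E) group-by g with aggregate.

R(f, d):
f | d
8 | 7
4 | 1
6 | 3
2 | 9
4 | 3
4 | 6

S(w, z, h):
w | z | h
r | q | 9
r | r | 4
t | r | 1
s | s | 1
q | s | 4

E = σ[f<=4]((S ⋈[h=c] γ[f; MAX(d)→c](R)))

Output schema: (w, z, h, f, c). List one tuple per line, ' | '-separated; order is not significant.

Subexpression sizes:
  S → 5
  R → 6
  γ[f; MAX(d)→c](R) → 4
  (S ⋈[h=c] γ[f; MAX(d)→c](R)) → 1
  σ[f<=4]((S ⋈[h=c] γ[f; MAX(d)→c](R))) → 1

== RESULT ==
w | z | h | f | c
r | q | 9 | 2 | 9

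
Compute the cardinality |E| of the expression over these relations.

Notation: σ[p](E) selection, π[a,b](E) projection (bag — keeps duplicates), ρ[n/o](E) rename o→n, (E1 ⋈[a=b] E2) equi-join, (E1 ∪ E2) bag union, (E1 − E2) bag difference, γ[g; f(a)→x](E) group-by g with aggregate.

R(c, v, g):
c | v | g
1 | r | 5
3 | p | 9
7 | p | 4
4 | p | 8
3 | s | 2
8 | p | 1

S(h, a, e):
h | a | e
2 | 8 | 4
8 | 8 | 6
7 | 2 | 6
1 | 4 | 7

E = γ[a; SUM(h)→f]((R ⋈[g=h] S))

Subexpression sizes:
  R → 6
  S → 4
  (R ⋈[g=h] S) → 3
  γ[a; SUM(h)→f]((R ⋈[g=h] S)) → 2

|E| = 2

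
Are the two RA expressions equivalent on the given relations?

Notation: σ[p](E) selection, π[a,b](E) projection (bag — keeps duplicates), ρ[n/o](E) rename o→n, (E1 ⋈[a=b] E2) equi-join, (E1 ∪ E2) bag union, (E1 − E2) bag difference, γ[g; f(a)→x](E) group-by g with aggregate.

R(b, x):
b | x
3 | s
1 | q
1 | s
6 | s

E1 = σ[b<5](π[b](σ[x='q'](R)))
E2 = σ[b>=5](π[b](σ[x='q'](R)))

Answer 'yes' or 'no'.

E1 row counts bottom-up:
  R → 4
  σ[x='q'](R) → 1
  π[b](σ[x='q'](R)) → 1
  σ[b<5](π[b](σ[x='q'](R))) → 1
E2 row counts bottom-up:
  R → 4
  σ[x='q'](R) → 1
  π[b](σ[x='q'](R)) → 1
  σ[b>=5](π[b](σ[x='q'](R))) → 0

E1 result:
b
1
E2 result:
b
(0 rows)
Witness: (1,) appears 1× in E1 but 0× in E2.

no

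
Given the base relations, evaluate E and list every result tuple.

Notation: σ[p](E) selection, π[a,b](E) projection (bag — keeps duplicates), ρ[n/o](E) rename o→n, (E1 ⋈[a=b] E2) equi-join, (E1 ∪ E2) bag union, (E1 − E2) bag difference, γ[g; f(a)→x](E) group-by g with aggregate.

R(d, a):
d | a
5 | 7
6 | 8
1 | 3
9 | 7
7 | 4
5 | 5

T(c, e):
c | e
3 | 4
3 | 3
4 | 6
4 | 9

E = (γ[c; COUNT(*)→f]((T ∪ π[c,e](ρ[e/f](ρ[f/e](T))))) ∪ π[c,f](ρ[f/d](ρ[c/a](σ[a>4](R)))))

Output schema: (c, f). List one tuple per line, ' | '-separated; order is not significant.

Stepwise |·|:
  T → 4
  T → 4
  ρ[f/e](T) → 4
  ρ[e/f](ρ[f/e](T)) → 4
  π[c,e](ρ[e/f](ρ[f/e](T))) → 4
  (T ∪ π[c,e](ρ[e/f](ρ[f/e](T)))) → 8
  γ[c; COUNT(*)→f]((T ∪ π[c,e](ρ[e/f](ρ[f/e](T))))) → 2
  R → 6
  σ[a>4](R) → 4
  ρ[c/a](σ[a>4](R)) → 4
  ρ[f/d](ρ[c/a](σ[a>4](R))) → 4
  π[c,f](ρ[f/d](ρ[c/a](σ[a>4](R)))) → 4
  (γ[c; COUNT(*)→f]((T ∪ π[c,e](ρ[e/f](ρ[f/e](T))))) ∪ π[c,f](ρ[f/d](ρ[c/a](σ[a>4](R))))) → 6

== RESULT ==
c | f
3 | 4
4 | 4
5 | 5
7 | 5
7 | 9
8 | 6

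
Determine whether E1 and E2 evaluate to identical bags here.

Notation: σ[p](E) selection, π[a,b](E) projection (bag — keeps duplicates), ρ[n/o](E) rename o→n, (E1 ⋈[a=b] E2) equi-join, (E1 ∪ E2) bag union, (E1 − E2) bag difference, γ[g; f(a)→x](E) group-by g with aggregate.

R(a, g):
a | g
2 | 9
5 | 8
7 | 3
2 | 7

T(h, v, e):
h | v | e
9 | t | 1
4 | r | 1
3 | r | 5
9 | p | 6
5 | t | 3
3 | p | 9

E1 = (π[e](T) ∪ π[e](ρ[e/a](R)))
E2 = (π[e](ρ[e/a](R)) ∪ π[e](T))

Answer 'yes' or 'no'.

E1 per-node cardinality:
  T → 6
  π[e](T) → 6
  R → 4
  ρ[e/a](R) → 4
  π[e](ρ[e/a](R)) → 4
  (π[e](T) ∪ π[e](ρ[e/a](R))) → 10
E2 per-node cardinality:
  R → 4
  ρ[e/a](R) → 4
  π[e](ρ[e/a](R)) → 4
  T → 6
  π[e](T) → 6
  (π[e](ρ[e/a](R)) ∪ π[e](T)) → 10

E1 and E2 produce the same multiset:
e
1
1
2
2
3
5
5
6
7
9

yes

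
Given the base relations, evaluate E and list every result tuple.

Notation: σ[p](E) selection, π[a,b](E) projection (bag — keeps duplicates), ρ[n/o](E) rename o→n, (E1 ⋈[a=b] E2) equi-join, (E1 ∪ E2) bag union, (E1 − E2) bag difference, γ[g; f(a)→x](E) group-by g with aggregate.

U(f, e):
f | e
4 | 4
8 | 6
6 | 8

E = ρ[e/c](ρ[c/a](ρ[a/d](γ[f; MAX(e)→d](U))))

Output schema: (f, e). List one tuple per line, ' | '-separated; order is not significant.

Row counts bottom-up:
  U → 3
  γ[f; MAX(e)→d](U) → 3
  ρ[a/d](γ[f; MAX(e)→d](U)) → 3
  ρ[c/a](ρ[a/d](γ[f; MAX(e)→d](U))) → 3
  ρ[e/c](ρ[c/a](ρ[a/d](γ[f; MAX(e)→d](U)))) → 3

== RESULT ==
f | e
4 | 4
6 | 8
8 | 6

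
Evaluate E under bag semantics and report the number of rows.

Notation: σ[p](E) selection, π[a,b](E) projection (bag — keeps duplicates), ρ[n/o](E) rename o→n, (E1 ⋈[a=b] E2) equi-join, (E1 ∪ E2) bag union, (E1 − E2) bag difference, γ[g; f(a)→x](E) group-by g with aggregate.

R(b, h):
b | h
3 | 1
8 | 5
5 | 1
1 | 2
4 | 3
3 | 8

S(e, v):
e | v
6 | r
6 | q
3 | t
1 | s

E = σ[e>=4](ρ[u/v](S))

Subexpression sizes:
  S → 4
  ρ[u/v](S) → 4
  σ[e>=4](ρ[u/v](S)) → 2

|E| = 2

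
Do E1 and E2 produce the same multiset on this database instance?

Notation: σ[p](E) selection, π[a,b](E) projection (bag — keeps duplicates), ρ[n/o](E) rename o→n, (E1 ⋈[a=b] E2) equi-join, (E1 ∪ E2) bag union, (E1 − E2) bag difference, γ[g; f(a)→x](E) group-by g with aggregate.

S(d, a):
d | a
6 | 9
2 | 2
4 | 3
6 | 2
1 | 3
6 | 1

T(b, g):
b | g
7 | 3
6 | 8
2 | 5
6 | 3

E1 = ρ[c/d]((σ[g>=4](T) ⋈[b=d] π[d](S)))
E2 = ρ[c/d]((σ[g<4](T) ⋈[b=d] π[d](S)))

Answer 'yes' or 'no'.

E1 row counts bottom-up:
  T → 4
  σ[g>=4](T) → 2
  S → 6
  π[d](S) → 6
  (σ[g>=4](T) ⋈[b=d] π[d](S)) → 4
  ρ[c/d]((σ[g>=4](T) ⋈[b=d] π[d](S))) → 4
E2 row counts bottom-up:
  T → 4
  σ[g<4](T) → 2
  S → 6
  π[d](S) → 6
  (σ[g<4](T) ⋈[b=d] π[d](S)) → 3
  ρ[c/d]((σ[g<4](T) ⋈[b=d] π[d](S))) → 3

E1 result:
b | g | c
2 | 5 | 2
6 | 8 | 6
6 | 8 | 6
6 | 8 | 6
E2 result:
b | g | c
6 | 3 | 6
6 | 3 | 6
6 | 3 | 6
Witness: (2, 5, 2) appears 1× in E1 but 0× in E2.

no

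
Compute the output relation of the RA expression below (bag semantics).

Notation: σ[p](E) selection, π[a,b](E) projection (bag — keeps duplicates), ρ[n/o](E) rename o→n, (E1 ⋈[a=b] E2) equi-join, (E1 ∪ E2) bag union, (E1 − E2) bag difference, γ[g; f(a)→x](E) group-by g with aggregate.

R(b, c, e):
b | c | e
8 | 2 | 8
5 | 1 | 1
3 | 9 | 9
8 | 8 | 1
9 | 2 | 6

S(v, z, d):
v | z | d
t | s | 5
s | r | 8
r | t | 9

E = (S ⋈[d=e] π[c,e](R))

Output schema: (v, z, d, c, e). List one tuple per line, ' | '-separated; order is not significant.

Row counts bottom-up:
  S → 3
  R → 5
  π[c,e](R) → 5
  (S ⋈[d=e] π[c,e](R)) → 2

== RESULT ==
v | z | d | c | e
r | t | 9 | 9 | 9
s | r | 8 | 2 | 8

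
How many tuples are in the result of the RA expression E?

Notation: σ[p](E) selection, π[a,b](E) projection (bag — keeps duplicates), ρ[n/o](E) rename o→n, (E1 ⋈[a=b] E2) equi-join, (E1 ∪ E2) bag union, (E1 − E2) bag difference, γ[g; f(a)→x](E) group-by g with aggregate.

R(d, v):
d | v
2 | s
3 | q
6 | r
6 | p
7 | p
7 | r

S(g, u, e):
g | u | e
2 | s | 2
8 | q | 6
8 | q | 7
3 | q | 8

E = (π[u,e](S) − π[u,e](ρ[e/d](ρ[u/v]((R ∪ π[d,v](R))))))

Row counts bottom-up:
  S → 4
  π[u,e](S) → 4
  R → 6
  R → 6
  π[d,v](R) → 6
  (R ∪ π[d,v](R)) → 12
  ρ[u/v]((R ∪ π[d,v](R))) → 12
  ρ[e/d](ρ[u/v]((R ∪ π[d,v](R)))) → 12
  π[u,e](ρ[e/d](ρ[u/v]((R ∪ π[d,v](R))))) → 12
  (π[u,e](S) − π[u,e](ρ[e/d](ρ[u/v]((R ∪ π[d,v](R)))))) → 3

|E| = 3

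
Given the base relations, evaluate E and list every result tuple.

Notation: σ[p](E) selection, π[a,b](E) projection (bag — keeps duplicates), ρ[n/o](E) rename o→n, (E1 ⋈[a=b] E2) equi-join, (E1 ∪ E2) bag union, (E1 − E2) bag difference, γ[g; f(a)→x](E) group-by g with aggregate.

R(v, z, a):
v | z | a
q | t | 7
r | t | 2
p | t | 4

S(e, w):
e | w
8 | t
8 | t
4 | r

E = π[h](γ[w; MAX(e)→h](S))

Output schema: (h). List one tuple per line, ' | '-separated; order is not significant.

Subexpression sizes:
  S → 3
  γ[w; MAX(e)→h](S) → 2
  π[h](γ[w; MAX(e)→h](S)) → 2

== RESULT ==
h
4
8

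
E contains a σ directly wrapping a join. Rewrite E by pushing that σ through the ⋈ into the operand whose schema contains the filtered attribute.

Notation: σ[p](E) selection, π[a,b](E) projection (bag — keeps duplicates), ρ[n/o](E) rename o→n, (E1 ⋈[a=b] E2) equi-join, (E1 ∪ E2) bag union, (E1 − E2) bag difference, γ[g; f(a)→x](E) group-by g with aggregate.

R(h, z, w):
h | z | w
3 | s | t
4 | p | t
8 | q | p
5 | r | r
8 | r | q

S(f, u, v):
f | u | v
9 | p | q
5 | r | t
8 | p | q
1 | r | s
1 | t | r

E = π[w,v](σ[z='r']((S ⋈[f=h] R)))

σ filters on z, owned by the right side.
E' = π[w,v]((S ⋈[f=h] σ[z='r'](R)))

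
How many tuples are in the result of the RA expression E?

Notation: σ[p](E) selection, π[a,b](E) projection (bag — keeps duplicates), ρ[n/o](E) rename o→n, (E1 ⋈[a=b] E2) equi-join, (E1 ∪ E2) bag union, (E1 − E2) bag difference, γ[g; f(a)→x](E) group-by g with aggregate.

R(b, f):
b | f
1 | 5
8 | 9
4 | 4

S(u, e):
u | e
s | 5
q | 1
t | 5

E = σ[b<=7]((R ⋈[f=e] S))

Row counts bottom-up:
  R → 3
  S → 3
  (R ⋈[f=e] S) → 2
  σ[b<=7]((R ⋈[f=e] S)) → 2

|E| = 2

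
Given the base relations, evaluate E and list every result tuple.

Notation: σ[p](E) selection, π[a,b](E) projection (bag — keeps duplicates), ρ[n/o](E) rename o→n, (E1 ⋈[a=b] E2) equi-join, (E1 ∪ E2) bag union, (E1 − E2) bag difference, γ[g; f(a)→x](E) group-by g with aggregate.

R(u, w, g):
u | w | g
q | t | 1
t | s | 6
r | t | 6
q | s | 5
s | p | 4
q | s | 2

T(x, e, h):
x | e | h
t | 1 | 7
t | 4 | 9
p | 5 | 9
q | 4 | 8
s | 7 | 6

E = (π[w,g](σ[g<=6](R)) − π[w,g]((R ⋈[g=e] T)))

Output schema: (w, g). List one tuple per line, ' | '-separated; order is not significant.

Subexpression sizes:
  R → 6
  σ[g<=6](R) → 6
  π[w,g](σ[g<=6](R)) → 6
  R → 6
  T → 5
  (R ⋈[g=e] T) → 4
  π[w,g]((R ⋈[g=e] T)) → 4
  (π[w,g](σ[g<=6](R)) − π[w,g]((R ⋈[g=e] T))) → 3

== RESULT ==
w | g
s | 2
s | 6
t | 6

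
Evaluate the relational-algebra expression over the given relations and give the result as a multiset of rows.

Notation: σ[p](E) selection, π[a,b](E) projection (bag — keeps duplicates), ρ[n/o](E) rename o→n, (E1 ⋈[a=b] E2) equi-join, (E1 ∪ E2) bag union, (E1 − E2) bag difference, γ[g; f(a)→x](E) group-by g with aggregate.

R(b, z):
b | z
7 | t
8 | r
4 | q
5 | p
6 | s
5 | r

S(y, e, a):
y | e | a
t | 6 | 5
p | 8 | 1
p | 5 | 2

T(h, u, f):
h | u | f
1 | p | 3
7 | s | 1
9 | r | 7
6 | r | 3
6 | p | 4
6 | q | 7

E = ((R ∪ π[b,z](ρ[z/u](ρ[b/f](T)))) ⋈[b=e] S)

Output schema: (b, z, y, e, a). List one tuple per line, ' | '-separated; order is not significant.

Subexpression sizes:
  R → 6
  T → 6
  ρ[b/f](T) → 6
  ρ[z/u](ρ[b/f](T)) → 6
  π[b,z](ρ[z/u](ρ[b/f](T))) → 6
  (R ∪ π[b,z](ρ[z/u](ρ[b/f](T)))) → 12
  S → 3
  ((R ∪ π[b,z](ρ[z/u](ρ[b/f](T)))) ⋈[b=e] S) → 4

== RESULT ==
b | z | y | e | a
5 | p | p | 5 | 2
5 | r | p | 5 | 2
6 | s | t | 6 | 5
8 | r | p | 8 | 1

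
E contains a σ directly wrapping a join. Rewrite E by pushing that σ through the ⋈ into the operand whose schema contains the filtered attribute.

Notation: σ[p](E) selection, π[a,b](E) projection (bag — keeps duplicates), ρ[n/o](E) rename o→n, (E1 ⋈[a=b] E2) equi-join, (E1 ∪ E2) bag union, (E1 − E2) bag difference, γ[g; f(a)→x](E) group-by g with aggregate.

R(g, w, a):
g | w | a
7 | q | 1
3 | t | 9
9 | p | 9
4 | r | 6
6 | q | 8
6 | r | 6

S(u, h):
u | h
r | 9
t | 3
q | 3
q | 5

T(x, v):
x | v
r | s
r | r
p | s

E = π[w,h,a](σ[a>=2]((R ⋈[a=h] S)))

σ filters on a, owned by the left side.
E' = π[w,h,a]((σ[a>=2](R) ⋈[a=h] S))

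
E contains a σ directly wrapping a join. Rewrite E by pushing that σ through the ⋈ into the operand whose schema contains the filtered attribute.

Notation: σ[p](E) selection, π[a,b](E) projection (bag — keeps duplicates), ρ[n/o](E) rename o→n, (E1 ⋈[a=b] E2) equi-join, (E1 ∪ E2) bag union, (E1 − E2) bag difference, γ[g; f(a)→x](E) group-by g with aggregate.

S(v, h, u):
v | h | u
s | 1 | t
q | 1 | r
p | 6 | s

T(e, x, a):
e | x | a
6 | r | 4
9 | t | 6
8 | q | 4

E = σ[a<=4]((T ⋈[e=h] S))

σ filters on a, owned by the left side.
E' = (σ[a<=4](T) ⋈[e=h] S)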